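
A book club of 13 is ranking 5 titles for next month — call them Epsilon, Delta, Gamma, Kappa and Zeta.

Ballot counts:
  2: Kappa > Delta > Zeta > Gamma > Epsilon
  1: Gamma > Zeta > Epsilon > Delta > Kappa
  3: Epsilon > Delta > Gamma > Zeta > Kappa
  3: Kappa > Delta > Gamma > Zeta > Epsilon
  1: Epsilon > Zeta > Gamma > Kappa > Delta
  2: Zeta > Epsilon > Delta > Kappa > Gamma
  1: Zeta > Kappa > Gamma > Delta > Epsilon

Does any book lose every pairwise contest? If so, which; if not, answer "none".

none

Pairwise majorities:
Epsilon vs Delta: Epsilon wins 7–6.
Epsilon–Gamma: Gamma 7–6.
Epsilon vs Kappa: 1+3+1+2 = 7 for Epsilon, 6 for Kappa — Epsilon by 7–6.
Epsilon vs Zeta: 4 to 9, Zeta.
Delta vs Gamma: Delta preferred on 2+3+3+2 = 10 ballots; Delta wins 10–3.
Delta vs Kappa: 1+3+2 = 6 for Delta, 7 for Kappa — Kappa by 7–6.
Delta–Zeta: Delta 8–5.
Gamma vs Kappa: 5 to 8, Kappa.
Gamma vs Zeta: 1+3+3 = 7 for Gamma, 6 for Zeta — Gamma by 7–6.
Kappa vs Zeta: 5 to 8, Zeta.
Every book wins at least one matchup (Epsilon beats Delta; Delta beats Gamma; Gamma beats Epsilon; Kappa beats Delta; Zeta beats Epsilon), so there is no Condorcet loser.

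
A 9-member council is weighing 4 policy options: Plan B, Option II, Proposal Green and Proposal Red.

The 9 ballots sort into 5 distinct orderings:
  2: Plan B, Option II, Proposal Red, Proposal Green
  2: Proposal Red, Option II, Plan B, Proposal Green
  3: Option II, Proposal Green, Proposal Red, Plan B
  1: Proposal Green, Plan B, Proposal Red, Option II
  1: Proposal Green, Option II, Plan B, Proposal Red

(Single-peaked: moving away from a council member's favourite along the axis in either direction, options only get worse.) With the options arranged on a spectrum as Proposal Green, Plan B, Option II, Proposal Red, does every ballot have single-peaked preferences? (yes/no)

Axis positions: Proposal Green=1, Plan B=2, Option II=3, Proposal Red=4.
Bloc 1 (peak Plan B at position 2): ranking walks positions 2-3-4-1, expanding outward from the peak — single-peaked.
Bloc 2 (peak Proposal Red at position 4): ranking walks positions 4-3-2-1, expanding outward from the peak — single-peaked.
Bloc 3: ranking walks positions 3-1-4-2; Proposal Green is ranked above Plan B even though Plan B lies between Proposal Green and the peak Option II on the axis — preferences dip and rise again. Not single-peaked.
Bloc 4: ranking walks positions 1-2-4-3; Proposal Red is ranked above Option II even though Option II lies between Proposal Red and the peak Proposal Green on the axis — preferences dip and rise again. Not single-peaked.
Bloc 5: ranking walks positions 1-3-2-4; Option II is ranked above Plan B even though Plan B lies between Option II and the peak Proposal Green on the axis — preferences dip and rise again. Not single-peaked.
Bloc 3 violates single-peakedness, so the profile is not single-peaked on this axis.

no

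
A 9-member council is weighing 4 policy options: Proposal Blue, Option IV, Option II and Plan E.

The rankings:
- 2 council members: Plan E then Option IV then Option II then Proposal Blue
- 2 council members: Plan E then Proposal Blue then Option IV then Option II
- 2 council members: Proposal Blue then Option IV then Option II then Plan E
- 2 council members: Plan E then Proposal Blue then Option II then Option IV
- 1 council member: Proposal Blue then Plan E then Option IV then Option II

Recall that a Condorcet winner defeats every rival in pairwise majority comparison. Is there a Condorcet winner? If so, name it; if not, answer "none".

Check each pair by majority over 9 ballots:
Proposal Blue–Option IV: Proposal Blue 7–2.
Proposal Blue–Option II: Proposal Blue 7–2.
Proposal Blue vs Plan E: Plan E, 6–3.
Option IV vs Option II: Option IV wins 7–2.
Option IV vs Plan E: Plan E wins 7–2.
Option II–Plan E: Plan E 7–2.
Only Plan E has no losses; Plan E is the Condorcet winner.

Plan E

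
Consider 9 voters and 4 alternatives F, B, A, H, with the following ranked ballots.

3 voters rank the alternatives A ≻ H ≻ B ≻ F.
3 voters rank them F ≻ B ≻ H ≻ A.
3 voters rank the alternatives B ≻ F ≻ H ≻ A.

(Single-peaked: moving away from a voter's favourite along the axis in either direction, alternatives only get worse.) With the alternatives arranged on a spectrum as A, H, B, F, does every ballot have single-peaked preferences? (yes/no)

yes

Axis positions: A=1, H=2, B=3, F=4.
Type 1 (peak A at position 1): ranking walks positions 1-2-3-4, expanding outward from the peak — single-peaked.
Type 2 (peak F at position 4): ranking walks positions 4-3-2-1, expanding outward from the peak — single-peaked.
Type 3 (peak B at position 3): ranking walks positions 3-4-2-1, expanding outward from the peak — single-peaked.
Every ranking is single-peaked on this axis.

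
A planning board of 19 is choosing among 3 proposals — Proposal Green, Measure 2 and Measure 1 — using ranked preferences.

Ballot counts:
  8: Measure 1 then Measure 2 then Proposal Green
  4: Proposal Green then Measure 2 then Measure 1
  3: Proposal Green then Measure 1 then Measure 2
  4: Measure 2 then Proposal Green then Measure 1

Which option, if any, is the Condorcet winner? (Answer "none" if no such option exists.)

Head-to-head results (19 council members):
Proposal Green–Measure 2: Measure 2 12–7.
Proposal Green vs Measure 1: Proposal Green preferred on 4+3+4 = 11 ballots; Proposal Green wins 11–8.
Measure 2 vs Measure 1: Measure 1, 11–8.
No option is unbeaten: Proposal Green loses to Measure 2; Measure 2 loses to Measure 1; Measure 1 loses to Proposal Green. In particular Proposal Green beats Measure 1 beats Measure 2 beats Proposal Green is a majority cycle — no Condorcet winner exists.

none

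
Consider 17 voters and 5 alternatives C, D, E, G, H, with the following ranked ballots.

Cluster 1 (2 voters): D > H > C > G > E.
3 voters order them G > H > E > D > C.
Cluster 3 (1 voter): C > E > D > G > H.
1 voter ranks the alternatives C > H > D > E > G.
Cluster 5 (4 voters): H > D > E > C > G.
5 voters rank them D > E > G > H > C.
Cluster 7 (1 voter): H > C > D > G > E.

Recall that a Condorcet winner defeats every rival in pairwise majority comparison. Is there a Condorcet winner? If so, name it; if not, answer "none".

Pairwise majorities:
C vs D: C is ranked higher on 1+1+1 = 3 ballots, D on 14. D wins 14–3.
C vs E: C is ranked higher on 2+1+1+1 = 5 ballots, E on 12. E wins 12–5.
C–G: C 9–8.
C vs H: H wins 15–2.
D vs E: D, 13–4.
D vs G: D is ranked higher on 2+1+1+4+5+1 = 14 ballots, G on 3. D wins 14–3.
D vs H: 2+1+5 = 8 for D, 9 for H — H by 9–8.
E vs G: E, 11–6.
E vs H: H wins 11–6.
G vs H: G is ranked higher on 3+1+5 = 9 ballots, H on 8. G wins 9–8.
No alternative is unbeaten: C loses to D; D loses to H; E loses to D; G loses to C; H loses to G. In particular C → G → H → C is a majority cycle — no Condorcet winner exists.

none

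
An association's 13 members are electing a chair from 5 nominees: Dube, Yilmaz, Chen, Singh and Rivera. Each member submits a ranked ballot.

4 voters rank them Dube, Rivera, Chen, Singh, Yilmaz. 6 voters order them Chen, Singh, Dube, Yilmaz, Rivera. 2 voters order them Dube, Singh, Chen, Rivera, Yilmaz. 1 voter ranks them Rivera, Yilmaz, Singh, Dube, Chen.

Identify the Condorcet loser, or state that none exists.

Pairwise majorities:
Dube vs Yilmaz: Dube, 12–1.
Dube vs Chen: Dube, 7–6.
Dube vs Singh: 6 to 7, Singh.
Dube vs Rivera: 4+6+2 = 12 for Dube, 1 for Rivera — Dube by 12–1.
Yilmaz vs Chen: Chen, 12–1.
Yilmaz vs Singh: 1 for Yilmaz, 12 for Singh — Singh by 12–1.
Yilmaz vs Rivera: Yilmaz is ranked higher on 6 ballots, Rivera on 7. Rivera wins 7–6.
Chen–Singh: Chen 10–3.
Chen vs Rivera: 8 to 5, Chen.
Singh vs Rivera: Singh, 8–5.
Only Yilmaz has no wins; Yilmaz is the Condorcet loser.

Yilmaz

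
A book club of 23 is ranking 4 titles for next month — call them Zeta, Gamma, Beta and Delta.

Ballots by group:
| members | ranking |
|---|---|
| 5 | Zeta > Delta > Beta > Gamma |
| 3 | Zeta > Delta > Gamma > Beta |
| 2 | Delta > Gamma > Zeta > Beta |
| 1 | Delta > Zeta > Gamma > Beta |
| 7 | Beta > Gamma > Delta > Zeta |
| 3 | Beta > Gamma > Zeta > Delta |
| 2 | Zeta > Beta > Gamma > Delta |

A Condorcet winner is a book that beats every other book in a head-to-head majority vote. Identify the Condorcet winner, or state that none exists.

Head-to-head results (23 members):
Zeta vs Gamma: 5+3+1+2 = 11 for Zeta, 12 for Gamma — Gamma by 12–11.
Zeta vs Beta: 13 to 10, Zeta.
Zeta vs Delta: Zeta wins 13–10.
Gamma–Beta: Beta 17–6.
Gamma vs Delta: 12 to 11, Gamma.
Beta vs Delta: Beta is ranked higher on 7+3+2 = 12 ballots, Delta on 11. Beta wins 12–11.
Each book drops at least one matchup (Zeta loses to Gamma; Gamma loses to Beta; Beta loses to Zeta; Delta loses to Zeta); the cycle Zeta > Beta > Gamma > Zeta rules out a Condorcet winner.

none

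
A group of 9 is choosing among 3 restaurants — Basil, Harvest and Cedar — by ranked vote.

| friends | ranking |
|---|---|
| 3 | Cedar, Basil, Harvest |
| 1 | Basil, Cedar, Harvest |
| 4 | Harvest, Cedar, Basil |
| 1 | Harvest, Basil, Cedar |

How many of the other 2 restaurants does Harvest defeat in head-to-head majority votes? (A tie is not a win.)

Harvest against each rival (9 friends):
Harvest–Basil: Harvest 5–4.
Harvest–Cedar: Harvest 5–4.
Harvest beats Basil, Cedar — 2 pairwise wins.

2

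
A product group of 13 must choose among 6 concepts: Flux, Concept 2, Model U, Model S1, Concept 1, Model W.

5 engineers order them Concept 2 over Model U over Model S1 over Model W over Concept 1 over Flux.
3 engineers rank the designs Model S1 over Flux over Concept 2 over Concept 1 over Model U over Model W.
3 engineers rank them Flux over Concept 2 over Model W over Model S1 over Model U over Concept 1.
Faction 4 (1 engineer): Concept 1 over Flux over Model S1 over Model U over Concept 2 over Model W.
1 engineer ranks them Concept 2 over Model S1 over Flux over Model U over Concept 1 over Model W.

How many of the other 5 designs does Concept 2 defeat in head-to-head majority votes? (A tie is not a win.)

Concept 2 against each rival (13 engineers):
Concept 2–Flux: Flux 7–6.
Concept 2 vs Model U: Concept 2 is ranked higher on 5+3+3+1 = 12 ballots, Model U on 1. Concept 2 wins 12–1.
Concept 2 vs Model S1: Concept 2, 9–4.
Concept 2 vs Concept 1: 12 to 1, Concept 2.
Concept 2 vs Model W: Concept 2 preferred on 5+3+3+1+1 = 13 ballots; Concept 2 wins 13–0.
Concept 2 beats Model U, Model S1, Concept 1, Model W; loses to Flux — 4 pairwise wins.

4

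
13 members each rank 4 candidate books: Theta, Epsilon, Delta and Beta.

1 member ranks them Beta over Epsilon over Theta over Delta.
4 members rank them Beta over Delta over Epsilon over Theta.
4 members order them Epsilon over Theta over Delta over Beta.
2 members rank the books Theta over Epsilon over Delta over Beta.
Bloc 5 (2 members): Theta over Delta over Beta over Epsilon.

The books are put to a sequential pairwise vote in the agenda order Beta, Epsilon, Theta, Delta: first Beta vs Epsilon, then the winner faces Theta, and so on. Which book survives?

Round 1: Beta vs Epsilon — 7–6, Beta advances.
Round 2: Beta vs Theta — 5–8, Theta advances.
Round 3: Theta vs Delta — 9–4, Theta advances.
Theta survives the agenda.

Theta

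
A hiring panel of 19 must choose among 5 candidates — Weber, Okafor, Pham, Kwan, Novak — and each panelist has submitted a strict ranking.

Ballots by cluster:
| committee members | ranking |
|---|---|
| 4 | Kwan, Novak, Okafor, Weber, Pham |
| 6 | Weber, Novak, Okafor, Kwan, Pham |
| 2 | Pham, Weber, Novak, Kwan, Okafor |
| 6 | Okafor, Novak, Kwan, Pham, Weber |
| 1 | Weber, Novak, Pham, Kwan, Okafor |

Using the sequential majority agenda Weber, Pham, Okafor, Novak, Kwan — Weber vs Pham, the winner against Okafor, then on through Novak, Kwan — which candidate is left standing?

Round 1: Weber vs Pham — 11–8, Weber advances.
Round 2: Weber vs Okafor — 9–10, Okafor advances.
Round 3: Okafor vs Novak — 6–13, Novak advances.
Round 4: Novak vs Kwan — 15–4, Novak advances.
Novak survives the agenda.

Novak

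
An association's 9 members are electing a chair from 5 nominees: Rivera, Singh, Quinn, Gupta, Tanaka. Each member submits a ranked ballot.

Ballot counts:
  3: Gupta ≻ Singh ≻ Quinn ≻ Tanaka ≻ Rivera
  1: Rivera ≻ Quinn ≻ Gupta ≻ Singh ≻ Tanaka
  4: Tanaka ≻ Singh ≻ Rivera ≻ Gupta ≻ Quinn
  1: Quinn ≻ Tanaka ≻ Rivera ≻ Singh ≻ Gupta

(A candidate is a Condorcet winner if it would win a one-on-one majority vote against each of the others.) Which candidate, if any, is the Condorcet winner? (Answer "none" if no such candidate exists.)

Head-to-head results (9 voters):
Rivera vs Singh: Rivera preferred on 1+1 = 2 ballots; Singh wins 7–2.
Rivera vs Quinn: 1+4 = 5 for Rivera, 4 for Quinn — Rivera by 5–4.
Rivera vs Gupta: 1+4+1 = 6 for Rivera, 3 for Gupta — Rivera by 6–3.
Rivera vs Tanaka: 1 to 8, Tanaka.
Singh vs Quinn: Singh is ranked higher on 3+4 = 7 ballots, Quinn on 2. Singh wins 7–2.
Singh vs Gupta: Singh preferred on 4+1 = 5 ballots; Singh wins 5–4.
Singh vs Tanaka: Singh preferred on 3+1 = 4 ballots; Tanaka wins 5–4.
Quinn vs Gupta: Quinn is ranked higher on 1+1 = 2 ballots, Gupta on 7. Gupta wins 7–2.
Quinn vs Tanaka: 3+1+1 = 5 for Quinn, 4 for Tanaka — Quinn by 5–4.
Gupta vs Tanaka: 4 to 5, Tanaka.
Each candidate drops at least one matchup (Rivera loses to Singh; Singh loses to Tanaka; Quinn loses to Rivera; Gupta loses to Rivera; Tanaka loses to Quinn); the cycle Rivera beats Quinn beats Tanaka beats Rivera rules out a Condorcet winner.

none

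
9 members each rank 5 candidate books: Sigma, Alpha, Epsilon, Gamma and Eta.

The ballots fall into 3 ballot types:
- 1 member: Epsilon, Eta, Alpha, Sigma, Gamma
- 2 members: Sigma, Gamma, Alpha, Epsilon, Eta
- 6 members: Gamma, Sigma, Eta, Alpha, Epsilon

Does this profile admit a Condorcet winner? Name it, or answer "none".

Gamma

Pairwise majorities:
Sigma vs Alpha: Sigma preferred on 2+6 = 8 ballots; Sigma wins 8–1.
Sigma vs Epsilon: Sigma preferred on 2+6 = 8 ballots; Sigma wins 8–1.
Sigma vs Gamma: 1+2 = 3 for Sigma, 6 for Gamma — Gamma by 6–3.
Sigma vs Eta: Sigma preferred on 2+6 = 8 ballots; Sigma wins 8–1.
Alpha vs Epsilon: 2+6 = 8 for Alpha, 1 for Epsilon — Alpha by 8–1.
Alpha vs Gamma: 1 for Alpha, 8 for Gamma — Gamma by 8–1.
Alpha vs Eta: Alpha is ranked higher on 2 ballots, Eta on 7. Eta wins 7–2.
Epsilon vs Gamma: 1 for Epsilon, 8 for Gamma — Gamma by 8–1.
Epsilon vs Eta: Epsilon is ranked higher on 1+2 = 3 ballots, Eta on 6. Eta wins 6–3.
Gamma vs Eta: Gamma is ranked higher on 2+6 = 8 ballots, Eta on 1. Gamma wins 8–1.
Gamma defeats every rival head-to-head and is the Condorcet winner.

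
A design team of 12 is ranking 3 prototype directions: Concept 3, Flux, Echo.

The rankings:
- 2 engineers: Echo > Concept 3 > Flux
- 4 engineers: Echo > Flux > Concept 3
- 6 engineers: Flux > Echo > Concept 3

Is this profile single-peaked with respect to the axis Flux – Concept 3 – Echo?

no

Axis positions: Flux=1, Concept 3=2, Echo=3.
Group 1 (peak Echo at position 3): ranking walks positions 3-2-1, expanding outward from the peak — single-peaked.
Group 2: ranking walks positions 3-1-2; Flux is ranked above Concept 3 even though Concept 3 lies between Flux and the peak Echo on the axis — preferences dip and rise again. Not single-peaked.
Group 3: ranking walks positions 1-3-2; Echo is ranked above Concept 3 even though Concept 3 lies between Echo and the peak Flux on the axis — preferences dip and rise again. Not single-peaked.
Group 2 violates single-peakedness, so the profile is not single-peaked on this axis.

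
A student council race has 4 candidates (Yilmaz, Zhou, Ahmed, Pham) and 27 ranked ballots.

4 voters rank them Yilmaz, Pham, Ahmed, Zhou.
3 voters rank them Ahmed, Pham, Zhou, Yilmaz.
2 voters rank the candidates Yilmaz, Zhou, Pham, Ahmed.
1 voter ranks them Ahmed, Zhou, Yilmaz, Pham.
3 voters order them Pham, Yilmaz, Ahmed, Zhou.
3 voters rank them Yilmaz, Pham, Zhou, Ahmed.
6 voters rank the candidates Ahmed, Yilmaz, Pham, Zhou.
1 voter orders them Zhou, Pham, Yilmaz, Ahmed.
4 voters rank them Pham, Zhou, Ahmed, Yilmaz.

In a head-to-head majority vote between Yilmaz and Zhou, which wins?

Yilmaz

Ballots ranking Yilmaz above Zhou: 4 + 2 + 3 + 3 + 6 = 18.
Ballots ranking Zhou above Yilmaz: 27 − 18 = 9.
Yilmaz wins the head-to-head 18–9.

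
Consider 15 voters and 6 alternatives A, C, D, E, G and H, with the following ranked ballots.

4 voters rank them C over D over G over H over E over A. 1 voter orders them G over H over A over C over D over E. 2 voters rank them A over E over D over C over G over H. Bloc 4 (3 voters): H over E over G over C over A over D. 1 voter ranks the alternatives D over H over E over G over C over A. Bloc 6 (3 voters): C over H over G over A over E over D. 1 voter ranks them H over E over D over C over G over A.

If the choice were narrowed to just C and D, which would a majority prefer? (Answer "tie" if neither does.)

Ballots ranking C above D: 4 + 1 + 3 + 3 = 11.
Ballots ranking D above C: 15 − 11 = 4.
C wins the head-to-head 11–4.

C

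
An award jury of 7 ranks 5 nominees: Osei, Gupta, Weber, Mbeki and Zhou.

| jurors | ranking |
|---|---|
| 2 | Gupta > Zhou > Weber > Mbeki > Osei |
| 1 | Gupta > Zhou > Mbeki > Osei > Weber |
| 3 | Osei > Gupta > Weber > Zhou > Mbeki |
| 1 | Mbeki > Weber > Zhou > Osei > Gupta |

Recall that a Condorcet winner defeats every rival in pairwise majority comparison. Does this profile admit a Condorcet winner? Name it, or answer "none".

Check each pair by majority over 7 ballots:
Osei vs Gupta: 4 to 3, Osei.
Osei vs Weber: Osei preferred on 1+3 = 4 ballots; Osei wins 4–3.
Osei vs Mbeki: Osei is ranked higher on 3 ballots, Mbeki on 4. Mbeki wins 4–3.
Osei vs Zhou: Osei preferred on 3 ballots; Zhou wins 4–3.
Gupta vs Weber: 6 to 1, Gupta.
Gupta vs Mbeki: 6 to 1, Gupta.
Gupta vs Zhou: Gupta preferred on 2+1+3 = 6 ballots; Gupta wins 6–1.
Weber vs Mbeki: Weber is ranked higher on 2+3 = 5 ballots, Mbeki on 2. Weber wins 5–2.
Weber vs Zhou: 4 to 3, Weber.
Mbeki vs Zhou: 1 to 6, Zhou.
Each nominee drops at least one matchup (Osei loses to Mbeki; Gupta loses to Osei; Weber loses to Osei; Mbeki loses to Gupta; Zhou loses to Gupta); the cycle Osei → Gupta → Mbeki → Osei rules out a Condorcet winner.

none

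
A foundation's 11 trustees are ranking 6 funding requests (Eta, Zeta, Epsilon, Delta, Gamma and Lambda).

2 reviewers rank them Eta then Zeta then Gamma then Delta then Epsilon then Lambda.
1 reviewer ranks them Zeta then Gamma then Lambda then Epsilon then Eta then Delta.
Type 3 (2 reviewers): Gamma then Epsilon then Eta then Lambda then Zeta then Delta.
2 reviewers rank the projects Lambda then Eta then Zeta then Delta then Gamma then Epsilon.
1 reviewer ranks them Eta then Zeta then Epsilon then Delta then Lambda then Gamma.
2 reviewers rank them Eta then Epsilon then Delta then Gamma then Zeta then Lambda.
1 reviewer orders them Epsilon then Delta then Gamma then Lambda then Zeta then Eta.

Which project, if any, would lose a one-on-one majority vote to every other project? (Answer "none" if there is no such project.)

Lambda

Head-to-head results (11 reviewers):
Eta–Zeta: Eta 9–2.
Eta vs Epsilon: 7 to 4, Eta.
Eta vs Delta: 2+1+2+2+1+2 = 10 for Eta, 1 for Delta — Eta by 10–1.
Eta vs Gamma: 7 to 4, Eta.
Eta vs Lambda: Eta wins 7–4.
Zeta vs Epsilon: Zeta preferred on 2+1+2+1 = 6 ballots; Zeta wins 6–5.
Zeta vs Delta: 2+1+2+2+1 = 8 for Zeta, 3 for Delta — Zeta by 8–3.
Zeta vs Gamma: Zeta wins 6–5.
Zeta vs Lambda: 6 to 5, Zeta.
Epsilon–Delta: Epsilon 7–4.
Epsilon vs Gamma: Gamma wins 7–4.
Epsilon vs Lambda: Epsilon, 8–3.
Delta–Gamma: Delta 6–5.
Delta vs Lambda: 6 to 5, Delta.
Gamma vs Lambda: Gamma, 8–3.
Only Lambda has no wins; Lambda is the Condorcet loser.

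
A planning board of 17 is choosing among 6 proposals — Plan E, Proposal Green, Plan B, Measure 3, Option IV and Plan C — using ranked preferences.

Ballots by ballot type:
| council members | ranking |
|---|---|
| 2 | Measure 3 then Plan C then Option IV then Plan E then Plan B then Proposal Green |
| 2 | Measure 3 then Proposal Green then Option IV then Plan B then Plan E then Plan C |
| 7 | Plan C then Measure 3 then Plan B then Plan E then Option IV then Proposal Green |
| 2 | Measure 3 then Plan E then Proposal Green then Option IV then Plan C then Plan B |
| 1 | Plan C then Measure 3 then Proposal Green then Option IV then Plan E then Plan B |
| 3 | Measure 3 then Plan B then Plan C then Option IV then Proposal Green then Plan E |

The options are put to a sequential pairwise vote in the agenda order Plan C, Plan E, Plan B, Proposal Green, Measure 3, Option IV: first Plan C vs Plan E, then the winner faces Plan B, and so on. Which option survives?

Measure 3

Round 1: Plan C vs Plan E — 13–4, Plan C advances.
Round 2: Plan C vs Plan B — 12–5, Plan C advances.
Round 3: Plan C vs Proposal Green — 13–4, Plan C advances.
Round 4: Plan C vs Measure 3 — 8–9, Measure 3 advances.
Round 5: Measure 3 vs Option IV — 17–0, Measure 3 advances.
Measure 3 survives the agenda.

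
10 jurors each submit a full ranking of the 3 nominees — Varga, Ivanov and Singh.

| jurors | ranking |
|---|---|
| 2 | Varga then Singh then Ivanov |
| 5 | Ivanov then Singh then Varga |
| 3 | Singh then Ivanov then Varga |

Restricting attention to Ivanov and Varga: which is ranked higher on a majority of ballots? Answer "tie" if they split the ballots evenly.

Ballots ranking Ivanov above Varga: 5 + 3 = 8.
Ballots ranking Varga above Ivanov: 10 − 8 = 2.
Ivanov wins the head-to-head 8–2.

Ivanov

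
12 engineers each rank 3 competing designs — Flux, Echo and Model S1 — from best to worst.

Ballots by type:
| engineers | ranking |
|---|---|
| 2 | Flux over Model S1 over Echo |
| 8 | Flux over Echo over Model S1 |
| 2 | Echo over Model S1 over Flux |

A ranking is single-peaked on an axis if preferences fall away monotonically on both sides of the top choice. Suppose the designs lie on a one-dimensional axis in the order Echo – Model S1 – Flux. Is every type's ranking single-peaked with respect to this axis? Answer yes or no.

no

Axis positions: Echo=1, Model S1=2, Flux=3.
Type 1 (peak Flux at position 3): ranking walks positions 3-2-1, expanding outward from the peak — single-peaked.
Type 2: ranking walks positions 3-1-2; Echo is ranked above Model S1 even though Model S1 lies between Echo and the peak Flux on the axis — preferences dip and rise again. Not single-peaked.
Type 3 (peak Echo at position 1): ranking walks positions 1-2-3, expanding outward from the peak — single-peaked.
Type 2 violates single-peakedness, so the profile is not single-peaked on this axis.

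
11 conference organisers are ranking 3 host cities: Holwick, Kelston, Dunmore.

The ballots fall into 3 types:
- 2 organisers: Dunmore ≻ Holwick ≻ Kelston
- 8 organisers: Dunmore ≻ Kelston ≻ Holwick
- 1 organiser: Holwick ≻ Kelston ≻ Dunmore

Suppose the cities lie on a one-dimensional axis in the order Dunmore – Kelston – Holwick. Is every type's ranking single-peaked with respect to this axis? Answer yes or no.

Axis positions: Dunmore=1, Kelston=2, Holwick=3.
Type 1: ranking walks positions 1-3-2; Holwick is ranked above Kelston even though Kelston lies between Holwick and the peak Dunmore on the axis — preferences dip and rise again. Not single-peaked.
Type 2 (peak Dunmore at position 1): ranking walks positions 1-2-3, expanding outward from the peak — single-peaked.
Type 3 (peak Holwick at position 3): ranking walks positions 3-2-1, expanding outward from the peak — single-peaked.
Type 1 violates single-peakedness, so the profile is not single-peaked on this axis.

no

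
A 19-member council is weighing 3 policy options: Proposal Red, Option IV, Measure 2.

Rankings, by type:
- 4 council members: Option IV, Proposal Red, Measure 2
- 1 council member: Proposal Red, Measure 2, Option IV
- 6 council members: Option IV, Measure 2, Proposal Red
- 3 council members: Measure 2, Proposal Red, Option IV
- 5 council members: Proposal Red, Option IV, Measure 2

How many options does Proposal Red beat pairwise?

1

Proposal Red against each rival (19 council members):
Proposal Red vs Option IV: 1+3+5 = 9 for Proposal Red, 10 for Option IV — Option IV by 10–9.
Proposal Red vs Measure 2: Proposal Red preferred on 4+1+5 = 10 ballots; Proposal Red wins 10–9.
Proposal Red beats Measure 2; loses to Option IV — 1 pairwise win.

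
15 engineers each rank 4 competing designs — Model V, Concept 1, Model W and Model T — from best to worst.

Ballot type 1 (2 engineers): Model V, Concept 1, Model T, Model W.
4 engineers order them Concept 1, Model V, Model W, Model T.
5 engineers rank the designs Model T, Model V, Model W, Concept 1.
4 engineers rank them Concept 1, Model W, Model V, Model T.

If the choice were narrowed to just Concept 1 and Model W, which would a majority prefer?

Ballots ranking Concept 1 above Model W: 2 + 4 + 4 = 10.
Ballots ranking Model W above Concept 1: 15 − 10 = 5.
Concept 1 wins the head-to-head 10–5.

Concept 1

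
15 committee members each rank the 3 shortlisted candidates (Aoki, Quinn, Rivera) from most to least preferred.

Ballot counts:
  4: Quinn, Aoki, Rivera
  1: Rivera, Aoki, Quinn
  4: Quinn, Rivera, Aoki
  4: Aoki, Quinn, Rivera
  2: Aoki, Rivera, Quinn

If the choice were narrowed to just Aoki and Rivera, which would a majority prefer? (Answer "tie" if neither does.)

Ballots ranking Aoki above Rivera: 4 + 4 + 2 = 10.
Ballots ranking Rivera above Aoki: 15 − 10 = 5.
Aoki wins the head-to-head 10–5.

Aoki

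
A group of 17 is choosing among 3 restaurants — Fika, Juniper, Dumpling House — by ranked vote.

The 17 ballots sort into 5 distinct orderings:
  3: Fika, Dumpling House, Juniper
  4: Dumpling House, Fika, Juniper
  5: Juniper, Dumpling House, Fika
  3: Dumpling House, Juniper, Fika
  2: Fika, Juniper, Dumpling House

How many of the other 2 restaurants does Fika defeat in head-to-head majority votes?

1

Fika against each rival (17 friends):
Fika vs Juniper: Fika is ranked higher on 3+4+2 = 9 ballots, Juniper on 8. Fika wins 9–8.
Fika–Dumpling House: Dumpling House 12–5.
Fika beats Juniper; loses to Dumpling House — 1 pairwise win.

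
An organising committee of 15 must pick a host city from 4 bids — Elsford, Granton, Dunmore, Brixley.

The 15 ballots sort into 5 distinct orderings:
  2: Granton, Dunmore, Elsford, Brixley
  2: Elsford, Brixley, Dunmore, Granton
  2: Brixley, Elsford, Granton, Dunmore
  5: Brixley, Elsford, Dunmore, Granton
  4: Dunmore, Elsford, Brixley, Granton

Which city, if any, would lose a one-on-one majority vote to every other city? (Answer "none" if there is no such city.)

Head-to-head results (15 organisers):
Elsford vs Granton: 13 to 2, Elsford.
Elsford–Dunmore: Elsford 9–6.
Elsford vs Brixley: 2+2+4 = 8 for Elsford, 7 for Brixley — Elsford by 8–7.
Granton vs Dunmore: Granton is ranked higher on 2+2 = 4 ballots, Dunmore on 11. Dunmore wins 11–4.
Granton vs Brixley: Brixley wins 13–2.
Dunmore vs Brixley: Brixley wins 9–6.
Granton loses to every other city — it is the Condorcet loser.

Granton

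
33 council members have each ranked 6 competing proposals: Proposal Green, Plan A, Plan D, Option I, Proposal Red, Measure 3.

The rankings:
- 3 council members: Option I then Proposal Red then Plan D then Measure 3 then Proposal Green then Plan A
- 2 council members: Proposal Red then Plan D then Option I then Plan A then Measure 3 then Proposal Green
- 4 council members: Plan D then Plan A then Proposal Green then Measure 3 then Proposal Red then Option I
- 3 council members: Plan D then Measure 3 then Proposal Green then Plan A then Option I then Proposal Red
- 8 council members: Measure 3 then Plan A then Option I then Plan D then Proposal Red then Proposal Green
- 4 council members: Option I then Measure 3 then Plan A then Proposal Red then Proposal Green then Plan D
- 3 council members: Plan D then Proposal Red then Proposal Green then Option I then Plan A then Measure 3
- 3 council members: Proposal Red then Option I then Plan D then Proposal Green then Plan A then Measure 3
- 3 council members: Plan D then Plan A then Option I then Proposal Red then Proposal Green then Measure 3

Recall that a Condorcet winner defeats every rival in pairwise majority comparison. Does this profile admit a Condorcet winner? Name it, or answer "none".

Check each pair by majority over 33 ballots:
Proposal Green vs Plan A: Plan A, 21–12.
Proposal Green vs Plan D: Plan D wins 29–4.
Proposal Green–Option I: Option I 23–10.
Proposal Green vs Proposal Red: Proposal Red, 26–7.
Proposal Green–Measure 3: Measure 3 20–13.
Plan A vs Plan D: Plan D wins 21–12.
Plan A vs Option I: Plan A wins 18–15.
Plan A vs Proposal Red: Plan A, 22–11.
Plan A–Measure 3: Measure 3 18–15.
Plan D vs Option I: Option I, 18–15.
Plan D vs Proposal Red: Plan D, 21–12.
Plan D vs Measure 3: Plan D wins 21–12.
Option I–Proposal Red: Option I 21–12.
Option I–Measure 3: Option I 18–15.
Proposal Red vs Measure 3: Measure 3 wins 19–14.
Each option drops at least one matchup (Proposal Green loses to Plan A; Plan A loses to Plan D; Plan D loses to Option I; Option I loses to Plan A; Proposal Red loses to Plan A; Measure 3 loses to Plan D); the cycle Plan A beats Option I beats Plan D beats Plan A rules out a Condorcet winner.

none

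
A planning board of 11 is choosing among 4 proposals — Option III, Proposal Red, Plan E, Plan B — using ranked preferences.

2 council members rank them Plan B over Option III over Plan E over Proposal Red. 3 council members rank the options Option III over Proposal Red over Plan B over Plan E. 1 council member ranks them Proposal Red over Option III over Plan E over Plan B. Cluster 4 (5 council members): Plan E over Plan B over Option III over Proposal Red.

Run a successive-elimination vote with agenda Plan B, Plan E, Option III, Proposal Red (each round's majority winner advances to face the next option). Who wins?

Option III

Round 1: Plan B vs Plan E — 5–6, Plan E advances.
Round 2: Plan E vs Option III — 5–6, Option III advances.
Round 3: Option III vs Proposal Red — 10–1, Option III advances.
The agenda winner is Option III.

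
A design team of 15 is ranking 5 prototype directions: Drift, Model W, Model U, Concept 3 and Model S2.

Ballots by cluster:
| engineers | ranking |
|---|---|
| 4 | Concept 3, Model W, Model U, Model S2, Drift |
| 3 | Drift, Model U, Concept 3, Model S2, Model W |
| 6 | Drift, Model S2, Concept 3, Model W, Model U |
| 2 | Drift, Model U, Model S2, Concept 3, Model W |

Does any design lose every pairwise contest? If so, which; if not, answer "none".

Head-to-head results (15 engineers):
Drift–Model W: Drift 11–4.
Drift vs Model U: 11 to 4, Drift.
Drift vs Concept 3: 11 to 4, Drift.
Drift vs Model S2: Drift wins 11–4.
Model W vs Model U: Model W preferred on 4+6 = 10 ballots; Model W wins 10–5.
Model W vs Concept 3: Concept 3, 15–0.
Model W vs Model S2: Model S2, 11–4.
Model U vs Concept 3: 5 to 10, Concept 3.
Model U–Model S2: Model U 9–6.
Concept 3 vs Model S2: 7 to 8, Model S2.
No design is winless: Drift beats Model W; Model W beats Model U; Model U beats Model S2; Concept 3 beats Model W; Model S2 beats Model W. There is no Condorcet loser.

none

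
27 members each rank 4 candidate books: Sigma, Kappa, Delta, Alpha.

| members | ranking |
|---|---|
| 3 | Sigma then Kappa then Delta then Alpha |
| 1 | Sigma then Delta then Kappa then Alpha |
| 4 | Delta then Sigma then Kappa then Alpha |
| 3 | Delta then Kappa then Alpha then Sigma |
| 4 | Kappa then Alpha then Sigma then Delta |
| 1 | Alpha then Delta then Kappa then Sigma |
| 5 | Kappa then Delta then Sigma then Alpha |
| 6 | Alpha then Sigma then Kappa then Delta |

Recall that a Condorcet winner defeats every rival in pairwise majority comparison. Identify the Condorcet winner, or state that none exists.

Head-to-head results (27 members):
Sigma vs Kappa: 3+1+4+6 = 14 for Sigma, 13 for Kappa — Sigma by 14–13.
Sigma vs Delta: Sigma preferred on 3+1+4+6 = 14 ballots; Sigma wins 14–13.
Sigma vs Alpha: Sigma is ranked higher on 3+1+4+5 = 13 ballots, Alpha on 14. Alpha wins 14–13.
Kappa vs Delta: 18 to 9, Kappa.
Kappa vs Alpha: 20 to 7, Kappa.
Delta vs Alpha: 16 to 11, Delta.
Every book loses at least once (Sigma loses to Alpha; Kappa loses to Sigma; Delta loses to Sigma; Alpha loses to Kappa). The majority relation contains the cycle Sigma beats Kappa beats Alpha beats Sigma, so there is no Condorcet winner.

none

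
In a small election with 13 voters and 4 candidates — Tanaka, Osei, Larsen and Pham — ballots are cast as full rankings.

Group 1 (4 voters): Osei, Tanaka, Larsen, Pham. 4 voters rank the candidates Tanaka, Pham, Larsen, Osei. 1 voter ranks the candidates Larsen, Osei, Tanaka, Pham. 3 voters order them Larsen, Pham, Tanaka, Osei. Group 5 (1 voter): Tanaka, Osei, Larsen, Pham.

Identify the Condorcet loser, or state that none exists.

Osei

Head-to-head results (13 voters):
Tanaka vs Osei: 8 to 5, Tanaka.
Tanaka vs Larsen: Tanaka is ranked higher on 4+4+1 = 9 ballots, Larsen on 4. Tanaka wins 9–4.
Tanaka vs Pham: Tanaka is ranked higher on 4+4+1+1 = 10 ballots, Pham on 3. Tanaka wins 10–3.
Osei vs Larsen: Osei preferred on 4+1 = 5 ballots; Larsen wins 8–5.
Osei vs Pham: Pham, 7–6.
Larsen vs Pham: Larsen preferred on 4+1+3+1 = 9 ballots; Larsen wins 9–4.
Only Osei has no wins; Osei is the Condorcet loser.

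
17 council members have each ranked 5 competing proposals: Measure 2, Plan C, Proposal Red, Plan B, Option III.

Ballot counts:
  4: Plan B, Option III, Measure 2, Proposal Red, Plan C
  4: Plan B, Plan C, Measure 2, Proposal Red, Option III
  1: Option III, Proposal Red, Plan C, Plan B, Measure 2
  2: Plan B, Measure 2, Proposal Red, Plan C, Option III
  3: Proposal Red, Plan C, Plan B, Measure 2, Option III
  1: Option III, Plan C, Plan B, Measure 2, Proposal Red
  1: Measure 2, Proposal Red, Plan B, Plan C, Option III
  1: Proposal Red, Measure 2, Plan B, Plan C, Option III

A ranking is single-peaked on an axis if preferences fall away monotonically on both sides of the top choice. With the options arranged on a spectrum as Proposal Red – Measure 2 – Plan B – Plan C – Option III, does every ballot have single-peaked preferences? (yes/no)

Axis positions: Proposal Red=1, Measure 2=2, Plan B=3, Plan C=4, Option III=5.
Ballot type 1: ranking walks positions 3-5-2-1-4; Option III is ranked above Plan C even though Plan C lies between Option III and the peak Plan B on the axis — preferences dip and rise again. Not single-peaked.
Ballot type 2 (peak Plan B at position 3): ranking walks positions 3-4-2-1-5, expanding outward from the peak — single-peaked.
Ballot type 3: ranking walks positions 5-1-4-3-2; Proposal Red is ranked above Plan C even though Plan C lies between Proposal Red and the peak Option III on the axis — preferences dip and rise again. Not single-peaked.
Ballot type 4 (peak Plan B at position 3): ranking walks positions 3-2-1-4-5, expanding outward from the peak — single-peaked.
Ballot type 5: ranking walks positions 1-4-3-2-5; Plan C is ranked above Measure 2 even though Measure 2 lies between Plan C and the peak Proposal Red on the axis — preferences dip and rise again. Not single-peaked.
Ballot type 6 (peak Option III at position 5): ranking walks positions 5-4-3-2-1, expanding outward from the peak — single-peaked.
Ballot type 7 (peak Measure 2 at position 2): ranking walks positions 2-1-3-4-5, expanding outward from the peak — single-peaked.
Ballot type 8 (peak Proposal Red at position 1): ranking walks positions 1-2-3-4-5, expanding outward from the peak — single-peaked.
Ballot type 1 violates single-peakedness, so the profile is not single-peaked on this axis.

no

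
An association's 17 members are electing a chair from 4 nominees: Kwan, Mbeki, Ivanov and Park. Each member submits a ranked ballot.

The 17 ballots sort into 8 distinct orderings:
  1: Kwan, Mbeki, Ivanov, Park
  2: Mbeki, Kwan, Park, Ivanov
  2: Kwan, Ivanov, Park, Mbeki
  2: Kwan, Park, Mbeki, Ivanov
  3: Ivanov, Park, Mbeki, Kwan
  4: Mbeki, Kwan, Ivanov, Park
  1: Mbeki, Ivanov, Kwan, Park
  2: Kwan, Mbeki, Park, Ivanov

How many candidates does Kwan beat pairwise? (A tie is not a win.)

Kwan against each rival (17 voters):
Kwan vs Mbeki: Kwan is ranked higher on 1+2+2+2 = 7 ballots, Mbeki on 10. Mbeki wins 10–7.
Kwan vs Ivanov: Kwan is ranked higher on 1+2+2+2+4+2 = 13 ballots, Ivanov on 4. Kwan wins 13–4.
Kwan vs Park: Kwan wins 14–3.
Kwan beats Ivanov, Park; loses to Mbeki — 2 pairwise wins.

2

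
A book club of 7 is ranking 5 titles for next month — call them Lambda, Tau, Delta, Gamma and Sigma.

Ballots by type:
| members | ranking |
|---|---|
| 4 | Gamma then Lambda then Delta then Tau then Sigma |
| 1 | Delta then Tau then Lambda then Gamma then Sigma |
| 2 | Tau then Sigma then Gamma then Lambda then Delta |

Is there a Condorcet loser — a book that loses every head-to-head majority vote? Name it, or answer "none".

Pairwise majorities:
Lambda–Tau: Lambda 4–3.
Lambda vs Delta: Lambda is ranked higher on 4+2 = 6 ballots, Delta on 1. Lambda wins 6–1.
Lambda–Gamma: Gamma 6–1.
Lambda vs Sigma: 5 to 2, Lambda.
Tau–Delta: Delta 5–2.
Tau vs Gamma: Gamma wins 4–3.
Tau–Sigma: Tau 7–0.
Delta vs Gamma: 1 to 6, Gamma.
Delta vs Sigma: 5 to 2, Delta.
Gamma vs Sigma: Gamma wins 5–2.
Sigma loses to every other book — it is the Condorcet loser.

Sigma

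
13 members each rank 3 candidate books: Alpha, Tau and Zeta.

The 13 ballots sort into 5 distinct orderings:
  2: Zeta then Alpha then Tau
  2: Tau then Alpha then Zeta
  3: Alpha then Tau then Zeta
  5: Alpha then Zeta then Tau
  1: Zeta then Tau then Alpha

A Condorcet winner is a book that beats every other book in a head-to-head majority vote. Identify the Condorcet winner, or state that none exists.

Alpha

Head-to-head results (13 members):
Alpha vs Tau: Alpha wins 10–3.
Alpha–Zeta: Alpha 10–3.
Tau vs Zeta: Zeta wins 8–5.
Alpha wins every pairwise contest, so Alpha is the Condorcet winner.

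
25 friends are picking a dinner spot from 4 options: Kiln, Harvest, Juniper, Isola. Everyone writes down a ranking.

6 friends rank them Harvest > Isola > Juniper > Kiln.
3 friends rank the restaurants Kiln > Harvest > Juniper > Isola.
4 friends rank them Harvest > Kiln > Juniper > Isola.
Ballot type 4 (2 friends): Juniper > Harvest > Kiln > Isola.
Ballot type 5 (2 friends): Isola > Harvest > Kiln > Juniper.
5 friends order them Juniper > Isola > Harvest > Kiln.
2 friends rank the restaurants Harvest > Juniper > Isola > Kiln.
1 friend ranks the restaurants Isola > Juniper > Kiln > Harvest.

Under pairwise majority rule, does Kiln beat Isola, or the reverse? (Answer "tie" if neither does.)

Ballots ranking Kiln above Isola: 3 + 4 + 2 = 9.
Ballots ranking Isola above Kiln: 25 − 9 = 16.
Isola wins the head-to-head 16–9.

Isola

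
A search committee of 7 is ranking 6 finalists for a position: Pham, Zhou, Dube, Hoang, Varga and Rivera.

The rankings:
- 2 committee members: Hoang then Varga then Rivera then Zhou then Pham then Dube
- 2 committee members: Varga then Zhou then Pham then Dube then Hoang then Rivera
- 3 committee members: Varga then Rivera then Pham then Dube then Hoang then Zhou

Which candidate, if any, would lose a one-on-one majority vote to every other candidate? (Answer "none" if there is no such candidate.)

none

Pairwise majorities:
Pham–Zhou: Zhou 4–3.
Pham vs Dube: Pham, 7–0.
Pham vs Hoang: Pham wins 5–2.
Pham vs Varga: Varga, 7–0.
Pham–Rivera: Rivera 5–2.
Zhou vs Dube: Zhou is ranked higher on 2+2 = 4 ballots, Dube on 3. Zhou wins 4–3.
Zhou vs Hoang: Zhou is ranked higher on 2 ballots, Hoang on 5. Hoang wins 5–2.
Zhou–Varga: Varga 7–0.
Zhou vs Rivera: Rivera wins 5–2.
Dube vs Hoang: Dube preferred on 2+3 = 5 ballots; Dube wins 5–2.
Dube vs Varga: Varga, 7–0.
Dube–Rivera: Rivera 5–2.
Hoang vs Varga: Hoang is ranked higher on 2 ballots, Varga on 5. Varga wins 5–2.
Hoang–Rivera: Hoang 4–3.
Varga vs Rivera: Varga is ranked higher on 2+2+3 = 7 ballots, Rivera on 0. Varga wins 7–0.
Each candidate has at least one pairwise win (Pham beats Dube; Zhou beats Pham; Dube beats Hoang; Hoang beats Zhou; Varga beats Pham; Rivera beats Pham) — no Condorcet loser.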